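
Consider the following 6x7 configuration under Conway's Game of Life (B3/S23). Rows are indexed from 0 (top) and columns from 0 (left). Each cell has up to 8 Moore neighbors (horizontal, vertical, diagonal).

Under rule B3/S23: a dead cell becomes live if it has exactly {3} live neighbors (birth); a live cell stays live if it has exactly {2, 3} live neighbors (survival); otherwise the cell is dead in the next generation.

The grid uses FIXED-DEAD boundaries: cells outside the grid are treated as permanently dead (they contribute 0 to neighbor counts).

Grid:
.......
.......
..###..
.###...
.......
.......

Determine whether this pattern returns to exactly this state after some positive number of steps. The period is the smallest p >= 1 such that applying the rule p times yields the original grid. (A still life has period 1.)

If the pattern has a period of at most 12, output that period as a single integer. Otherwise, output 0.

Simulating and comparing each generation to the original:
Gen 0 (original, given above): 6 live cells
Gen 1: 6 live cells, differs from original
Gen 2: 6 live cells, MATCHES original -> period = 2

Answer: 2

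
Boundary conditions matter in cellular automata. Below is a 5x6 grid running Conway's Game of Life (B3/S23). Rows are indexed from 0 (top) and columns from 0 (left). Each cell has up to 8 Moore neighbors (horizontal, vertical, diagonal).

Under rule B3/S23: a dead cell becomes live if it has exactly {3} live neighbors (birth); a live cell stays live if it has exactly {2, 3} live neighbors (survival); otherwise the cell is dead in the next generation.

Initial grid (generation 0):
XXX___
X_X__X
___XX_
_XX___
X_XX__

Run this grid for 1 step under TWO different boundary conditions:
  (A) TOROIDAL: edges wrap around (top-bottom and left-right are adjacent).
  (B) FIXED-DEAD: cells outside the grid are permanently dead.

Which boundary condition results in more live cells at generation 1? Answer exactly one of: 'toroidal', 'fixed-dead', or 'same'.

Answer: toroidal

Derivation:
Under TOROIDAL boundary, generation 1:
______
X_X_XX
X__XXX
_X__X_
X__X__
Population = 12

Under FIXED-DEAD boundary, generation 1:
X_X___
X_X_X_
___XX_
_X__X_
__XX__
Population = 11

Comparison: toroidal=12, fixed-dead=11 -> toroidal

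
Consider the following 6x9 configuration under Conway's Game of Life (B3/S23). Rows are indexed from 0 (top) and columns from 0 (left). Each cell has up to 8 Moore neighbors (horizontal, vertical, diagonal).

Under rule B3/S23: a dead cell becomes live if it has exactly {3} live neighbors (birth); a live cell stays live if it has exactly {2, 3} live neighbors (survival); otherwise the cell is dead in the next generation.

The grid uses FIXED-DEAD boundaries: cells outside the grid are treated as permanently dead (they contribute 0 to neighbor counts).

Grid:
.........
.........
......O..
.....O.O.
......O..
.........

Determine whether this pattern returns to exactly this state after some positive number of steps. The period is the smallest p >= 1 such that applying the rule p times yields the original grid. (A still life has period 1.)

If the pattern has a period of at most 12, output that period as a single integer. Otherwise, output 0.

Simulating and comparing each generation to the original:
Gen 0 (original, given above): 4 live cells
Gen 1: 4 live cells, MATCHES original -> period = 1

Answer: 1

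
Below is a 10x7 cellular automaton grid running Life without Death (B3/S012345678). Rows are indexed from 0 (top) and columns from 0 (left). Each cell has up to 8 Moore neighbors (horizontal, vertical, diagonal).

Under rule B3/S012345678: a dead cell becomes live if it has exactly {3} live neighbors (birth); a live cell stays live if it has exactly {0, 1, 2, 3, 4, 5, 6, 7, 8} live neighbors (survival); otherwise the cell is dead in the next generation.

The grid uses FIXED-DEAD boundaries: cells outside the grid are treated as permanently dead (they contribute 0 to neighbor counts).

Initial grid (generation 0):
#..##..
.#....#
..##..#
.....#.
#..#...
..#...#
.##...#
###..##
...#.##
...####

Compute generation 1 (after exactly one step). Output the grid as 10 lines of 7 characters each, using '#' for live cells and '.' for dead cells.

Simulating step by step:
Generation 0 (given above): 28 live cells
Generation 1: 40 live cells
(generation 1 grid is the final answer)

Answer: #..##..
.#..###
..##.##
..####.
#..#...
..##..#
####..#
#######
.#.#.##
...####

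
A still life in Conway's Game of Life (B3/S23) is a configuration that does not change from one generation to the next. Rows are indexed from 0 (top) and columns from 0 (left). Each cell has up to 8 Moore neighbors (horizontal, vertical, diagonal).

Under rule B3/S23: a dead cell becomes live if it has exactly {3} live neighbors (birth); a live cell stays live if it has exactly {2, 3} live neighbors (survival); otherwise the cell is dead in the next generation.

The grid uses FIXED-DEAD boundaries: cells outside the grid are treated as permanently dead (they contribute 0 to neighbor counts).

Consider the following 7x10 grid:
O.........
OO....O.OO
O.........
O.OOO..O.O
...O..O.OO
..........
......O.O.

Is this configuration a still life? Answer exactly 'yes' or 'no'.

Compute generation 1 and compare to generation 0 (given above):
Generation 1:
OO........
OO........
O.OO...O.O
.OOOO..O.O
..OOO..OOO
........OO
..........
Cell (0,1) differs: gen0=0 vs gen1=1 -> NOT a still life.

Answer: no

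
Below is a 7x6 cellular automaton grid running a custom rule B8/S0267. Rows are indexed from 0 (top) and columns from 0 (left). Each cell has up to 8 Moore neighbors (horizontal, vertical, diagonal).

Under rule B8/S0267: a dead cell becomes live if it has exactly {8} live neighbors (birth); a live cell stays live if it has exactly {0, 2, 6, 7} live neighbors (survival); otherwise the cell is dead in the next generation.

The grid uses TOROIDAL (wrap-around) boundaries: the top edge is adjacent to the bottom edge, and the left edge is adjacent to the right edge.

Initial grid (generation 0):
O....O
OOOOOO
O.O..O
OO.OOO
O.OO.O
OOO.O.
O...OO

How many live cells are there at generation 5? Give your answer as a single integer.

Simulating step by step:
Generation 0 (given above): 27 live cells
Generation 1: 11 live cells
O....O
O....O
O....O
O....O
O....O
......
.....O
Generation 2: 1 live cells
......
......
......
......
......
......
.....O
Generation 3: 1 live cells
......
......
......
......
......
......
.....O
Generation 4: 1 live cells
......
......
......
......
......
......
.....O
Generation 5: 1 live cells
......
......
......
......
......
......
.....O
Population at generation 5: 1

Answer: 1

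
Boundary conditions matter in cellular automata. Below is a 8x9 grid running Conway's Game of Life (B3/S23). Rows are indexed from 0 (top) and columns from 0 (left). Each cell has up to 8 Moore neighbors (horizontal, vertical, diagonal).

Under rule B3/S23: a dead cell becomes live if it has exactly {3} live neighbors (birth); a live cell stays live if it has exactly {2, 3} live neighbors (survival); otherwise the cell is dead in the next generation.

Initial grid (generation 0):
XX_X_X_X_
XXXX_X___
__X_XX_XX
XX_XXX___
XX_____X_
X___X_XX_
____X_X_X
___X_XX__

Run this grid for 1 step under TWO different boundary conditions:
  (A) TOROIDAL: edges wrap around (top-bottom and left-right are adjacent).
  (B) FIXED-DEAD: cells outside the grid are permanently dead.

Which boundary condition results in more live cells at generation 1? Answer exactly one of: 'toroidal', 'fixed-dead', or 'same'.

Under TOROIDAL boundary, generation 1:
X__X_X__X
_____X_X_
________X
___X_X_X_
__XX___X_
XX____X__
___XX___X
X_XX____X
Population = 23

Under FIXED-DEAD boundary, generation 1:
X__X__X__
X____X_XX
_________
X__X_X_XX
__XX___X_
XX____X_X
___XX____
____XXXX_
Population = 25

Comparison: toroidal=23, fixed-dead=25 -> fixed-dead

Answer: fixed-dead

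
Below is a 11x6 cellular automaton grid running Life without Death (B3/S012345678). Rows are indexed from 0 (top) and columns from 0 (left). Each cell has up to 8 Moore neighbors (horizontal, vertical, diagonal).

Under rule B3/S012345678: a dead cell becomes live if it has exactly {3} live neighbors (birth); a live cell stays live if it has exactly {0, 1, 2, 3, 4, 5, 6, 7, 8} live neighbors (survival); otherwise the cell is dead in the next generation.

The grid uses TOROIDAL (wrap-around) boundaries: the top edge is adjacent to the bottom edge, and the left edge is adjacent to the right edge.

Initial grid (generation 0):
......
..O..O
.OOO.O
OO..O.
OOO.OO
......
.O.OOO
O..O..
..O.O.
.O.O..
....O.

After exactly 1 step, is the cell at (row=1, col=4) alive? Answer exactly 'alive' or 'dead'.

Answer: alive

Derivation:
Simulating step by step:
Generation 0 (given above): 25 live cells
Generation 1: 36 live cells
......
OOOOOO
.OOO.O
OO..O.
OOOOOO
......
OOOOOO
OO.O..
.OO.O.
.OOOO.
....O.

Cell (1,4) at generation 1: 1 -> alive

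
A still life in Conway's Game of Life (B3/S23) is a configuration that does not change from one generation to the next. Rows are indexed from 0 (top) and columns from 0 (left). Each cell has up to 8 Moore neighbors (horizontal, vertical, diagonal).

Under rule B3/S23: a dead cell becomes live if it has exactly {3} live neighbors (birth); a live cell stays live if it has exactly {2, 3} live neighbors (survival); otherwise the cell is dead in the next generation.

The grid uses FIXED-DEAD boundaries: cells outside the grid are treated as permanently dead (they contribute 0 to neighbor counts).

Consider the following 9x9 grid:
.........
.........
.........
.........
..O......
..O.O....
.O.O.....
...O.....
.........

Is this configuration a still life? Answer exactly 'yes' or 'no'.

Compute generation 1 and compare to generation 0 (given above):
Generation 1:
.........
.........
.........
.........
...O.....
.OO......
...OO....
..O......
.........
Cell (4,2) differs: gen0=1 vs gen1=0 -> NOT a still life.

Answer: no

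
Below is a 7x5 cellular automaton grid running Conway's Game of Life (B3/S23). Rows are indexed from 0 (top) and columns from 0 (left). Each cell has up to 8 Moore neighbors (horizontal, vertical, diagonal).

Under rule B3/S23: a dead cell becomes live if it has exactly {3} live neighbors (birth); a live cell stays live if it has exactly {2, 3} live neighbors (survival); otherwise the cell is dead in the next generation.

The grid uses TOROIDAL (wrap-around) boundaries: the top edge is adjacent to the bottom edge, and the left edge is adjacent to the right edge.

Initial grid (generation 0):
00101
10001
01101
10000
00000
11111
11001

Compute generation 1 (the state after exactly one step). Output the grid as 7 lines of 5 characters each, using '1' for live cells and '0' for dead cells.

Simulating step by step:
Generation 0 (given above): 16 live cells
Generation 1: 11 live cells
(generation 1 grid is the final answer)

Answer: 00000
00101
01011
11000
00110
00110
00000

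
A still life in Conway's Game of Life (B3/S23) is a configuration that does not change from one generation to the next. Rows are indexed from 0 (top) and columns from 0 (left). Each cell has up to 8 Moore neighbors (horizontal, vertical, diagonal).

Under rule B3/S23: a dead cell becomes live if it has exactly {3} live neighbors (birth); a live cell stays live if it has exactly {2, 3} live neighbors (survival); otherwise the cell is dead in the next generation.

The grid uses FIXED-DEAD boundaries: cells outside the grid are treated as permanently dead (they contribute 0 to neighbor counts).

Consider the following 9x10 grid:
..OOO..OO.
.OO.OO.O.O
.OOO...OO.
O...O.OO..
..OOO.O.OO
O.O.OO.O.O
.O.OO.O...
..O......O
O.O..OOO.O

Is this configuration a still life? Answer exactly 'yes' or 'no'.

Compute generation 1 and compare to generation 0 (given above):
Generation 1:
.OO.OOOOO.
.....O...O
O.........
....O.O..O
..O......O
.......O.O
.O..O.O.O.
..O.O..OO.
.O....O.O.
Cell (0,1) differs: gen0=0 vs gen1=1 -> NOT a still life.

Answer: no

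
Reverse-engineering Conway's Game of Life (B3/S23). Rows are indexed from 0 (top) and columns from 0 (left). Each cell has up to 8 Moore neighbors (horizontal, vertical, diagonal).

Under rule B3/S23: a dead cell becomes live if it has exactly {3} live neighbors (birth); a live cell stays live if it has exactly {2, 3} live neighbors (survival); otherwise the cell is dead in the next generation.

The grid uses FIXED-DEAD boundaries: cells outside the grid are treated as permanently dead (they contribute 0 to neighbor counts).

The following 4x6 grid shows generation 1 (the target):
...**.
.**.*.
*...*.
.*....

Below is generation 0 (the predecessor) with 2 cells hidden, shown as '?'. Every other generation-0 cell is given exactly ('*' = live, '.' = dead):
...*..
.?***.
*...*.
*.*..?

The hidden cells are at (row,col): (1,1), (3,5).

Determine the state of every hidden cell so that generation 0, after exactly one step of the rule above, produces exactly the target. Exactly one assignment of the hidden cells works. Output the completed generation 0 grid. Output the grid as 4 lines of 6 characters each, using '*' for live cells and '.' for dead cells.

Hidden generation-0 cells (in order): (1,1), (3,5).
A hidden cell only influences target cells in its own 3x3 neighborhood. Try each of the 2^2 = 4 assignments, step the completed generation 0 forward once under B3/S23, and compare with the target:
  (1,1)=. (3,5)=. -> step gives (0,2)='*' but target has '.' -> reject
  (1,1)=. (3,5)=* -> step gives (0,2)='*' but target has '.' -> reject
  (1,1)=* (3,5)=. -> step reproduces the target at every cell -> ACCEPT
  (1,1)=* (3,5)=* -> step gives (2,5)='*' but target has '.' -> reject
Unique solution: (1,1)=live, (3,5)=dead.
Check: live-neighbor counts of every cell in the completed generation 0:
124331
223432
254522
130211
Applying B3/S23 to generation 0 with these counts gives:
...**.
.**.*.
*...*.
.*....
which matches the target exactly.

Answer: ...*..
.****.
*...*.
*.*...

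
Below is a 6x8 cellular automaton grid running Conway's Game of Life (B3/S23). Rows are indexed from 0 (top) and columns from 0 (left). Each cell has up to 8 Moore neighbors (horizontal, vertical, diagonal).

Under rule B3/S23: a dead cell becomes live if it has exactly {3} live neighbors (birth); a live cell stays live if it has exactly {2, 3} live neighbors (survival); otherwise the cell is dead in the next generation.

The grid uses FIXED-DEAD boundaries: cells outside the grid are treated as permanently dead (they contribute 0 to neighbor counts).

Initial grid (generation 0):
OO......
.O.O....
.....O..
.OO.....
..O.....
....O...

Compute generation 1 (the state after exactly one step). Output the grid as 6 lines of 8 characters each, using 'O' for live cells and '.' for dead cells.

Simulating step by step:
Generation 0 (given above): 9 live cells
Generation 1: 12 live cells
(generation 1 grid is the final answer)

Answer: OOO.....
OOO.....
.O......
.OO.....
.OOO....
........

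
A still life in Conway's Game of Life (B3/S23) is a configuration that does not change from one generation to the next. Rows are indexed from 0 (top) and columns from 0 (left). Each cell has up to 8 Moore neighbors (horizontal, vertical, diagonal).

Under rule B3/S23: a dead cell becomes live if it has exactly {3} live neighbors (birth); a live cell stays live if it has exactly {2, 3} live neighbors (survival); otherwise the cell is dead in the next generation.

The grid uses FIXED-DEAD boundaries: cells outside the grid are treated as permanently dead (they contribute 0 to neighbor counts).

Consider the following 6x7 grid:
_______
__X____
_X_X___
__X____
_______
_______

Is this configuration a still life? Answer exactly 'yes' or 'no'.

Compute generation 1 and compare to generation 0 (given above):
Generation 1:
_______
__X____
_X_X___
__X____
_______
_______
The grids are IDENTICAL -> still life.

Answer: yes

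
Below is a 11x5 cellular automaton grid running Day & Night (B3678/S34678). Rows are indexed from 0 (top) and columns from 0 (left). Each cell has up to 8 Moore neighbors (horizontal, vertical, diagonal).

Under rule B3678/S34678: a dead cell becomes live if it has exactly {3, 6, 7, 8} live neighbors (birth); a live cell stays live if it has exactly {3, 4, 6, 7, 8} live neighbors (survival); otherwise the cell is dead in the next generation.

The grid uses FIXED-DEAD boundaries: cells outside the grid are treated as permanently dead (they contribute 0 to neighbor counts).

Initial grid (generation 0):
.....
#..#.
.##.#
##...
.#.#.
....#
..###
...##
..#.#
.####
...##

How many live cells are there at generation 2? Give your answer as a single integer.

Simulating step by step:
Generation 0 (given above): 23 live cells
Generation 1: 23 live cells
.....
.##..
.###.
##.#.
#.#..
....#
....#
...##
.####
..###
...##
Generation 2: 18 live cells
.....
.###.
..##.
#.##.
...#.
...#.
....#
....#
...#.
.#.#.
..###
Population at generation 2: 18

Answer: 18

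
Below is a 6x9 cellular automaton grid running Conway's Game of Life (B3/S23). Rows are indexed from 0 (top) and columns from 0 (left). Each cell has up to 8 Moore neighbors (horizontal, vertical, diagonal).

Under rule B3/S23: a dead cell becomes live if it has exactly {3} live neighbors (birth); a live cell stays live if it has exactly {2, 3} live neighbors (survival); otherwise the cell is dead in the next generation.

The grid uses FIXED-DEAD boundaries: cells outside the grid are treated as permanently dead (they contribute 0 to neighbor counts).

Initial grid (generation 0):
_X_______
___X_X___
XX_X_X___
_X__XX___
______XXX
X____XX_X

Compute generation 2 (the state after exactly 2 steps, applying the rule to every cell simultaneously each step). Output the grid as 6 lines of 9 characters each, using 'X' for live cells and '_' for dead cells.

Answer: _________
XXX______
___X_XX__
X_X____X_
_X_XX___X
_____X_X_

Derivation:
Simulating step by step:
Generation 0 (given above): 17 live cells
Generation 1: 18 live cells
_________
XX_______
XX_X_XX__
XXX_XX_X_
____X___X
_____XX_X
Generation 2: 15 live cells
(generation 2 grid is the final answer)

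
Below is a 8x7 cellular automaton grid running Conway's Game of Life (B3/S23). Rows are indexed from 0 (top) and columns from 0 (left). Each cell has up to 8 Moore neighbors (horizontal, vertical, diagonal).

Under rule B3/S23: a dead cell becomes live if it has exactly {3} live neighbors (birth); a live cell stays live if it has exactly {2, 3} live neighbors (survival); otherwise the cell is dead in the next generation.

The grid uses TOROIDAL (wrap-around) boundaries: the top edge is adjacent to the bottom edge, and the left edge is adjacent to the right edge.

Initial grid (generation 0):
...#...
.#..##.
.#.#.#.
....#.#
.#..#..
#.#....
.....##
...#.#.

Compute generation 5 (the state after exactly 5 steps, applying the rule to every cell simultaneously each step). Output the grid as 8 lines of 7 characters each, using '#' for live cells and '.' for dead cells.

Answer: .#.###.
.#.#.#.
##.#...
...#...
..#...#
.#####.
###....
.......

Derivation:
Simulating step by step:
Generation 0 (given above): 17 live cells
Generation 1: 26 live cells
..##.#.
...#.#.
#.##..#
#.###..
##.#.#.
##...##
....###
.....##
Generation 2: 15 live cells
..##.#.
.#...#.
#....##
.....#.
...#.#.
.##....
....#..
...#...
Generation 3: 19 live cells
..##...
###..#.
#...##.
.....#.
..#.#..
..###..
..##...
..##...
Generation 4: 18 live cells
....#..
#.#..#.
#...##.
...#.##
..#.##.
.#..#..
.#.....
.#..#..
Generation 5: 21 live cells
(generation 5 grid is the final answer)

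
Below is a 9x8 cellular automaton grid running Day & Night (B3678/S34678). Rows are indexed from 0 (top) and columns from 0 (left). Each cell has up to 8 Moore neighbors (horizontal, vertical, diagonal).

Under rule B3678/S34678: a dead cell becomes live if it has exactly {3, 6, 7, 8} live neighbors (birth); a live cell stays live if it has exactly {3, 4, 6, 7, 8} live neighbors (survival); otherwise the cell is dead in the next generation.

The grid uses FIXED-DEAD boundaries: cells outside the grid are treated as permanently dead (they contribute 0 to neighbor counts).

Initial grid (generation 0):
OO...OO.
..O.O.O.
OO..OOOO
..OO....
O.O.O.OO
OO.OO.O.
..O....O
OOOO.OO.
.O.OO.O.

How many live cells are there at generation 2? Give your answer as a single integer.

Simulating step by step:
Generation 0 (given above): 37 live cells
Generation 1: 27 live cells
.....O..
...OOO..
.O..OOO.
O.OO....
..OOO...
.O.O..O.
.O......
.O.O.OOO
OO.OO...
Generation 2: 13 live cells
........
........
.....O..
..O.....
....O...
...OO...
O...OO.O
.O......
....OOO.
Population at generation 2: 13

Answer: 13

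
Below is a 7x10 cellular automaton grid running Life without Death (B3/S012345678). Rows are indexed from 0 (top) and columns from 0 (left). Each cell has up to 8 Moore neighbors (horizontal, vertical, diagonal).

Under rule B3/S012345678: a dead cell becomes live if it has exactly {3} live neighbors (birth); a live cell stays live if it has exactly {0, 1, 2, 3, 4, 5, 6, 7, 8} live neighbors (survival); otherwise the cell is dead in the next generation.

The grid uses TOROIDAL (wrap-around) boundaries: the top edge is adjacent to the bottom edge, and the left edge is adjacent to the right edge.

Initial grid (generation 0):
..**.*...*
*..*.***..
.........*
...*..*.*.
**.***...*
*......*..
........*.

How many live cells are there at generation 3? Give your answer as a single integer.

Simulating step by step:
Generation 0 (given above): 22 live cells
Generation 1: 40 live cells
..**.*.***
*.**.*****
....**..**
..**.**.*.
**********
**..*..**.
........**
Generation 2: 49 live cells
.***.*.***
****.*****
**..**..**
..**.**.*.
**********
**..*..**.
.****.*.**
Generation 3: 49 live cells
.***.*.***
****.*****
**..**..**
..**.**.*.
**********
**..*..**.
.****.*.**
Population at generation 3: 49

Answer: 49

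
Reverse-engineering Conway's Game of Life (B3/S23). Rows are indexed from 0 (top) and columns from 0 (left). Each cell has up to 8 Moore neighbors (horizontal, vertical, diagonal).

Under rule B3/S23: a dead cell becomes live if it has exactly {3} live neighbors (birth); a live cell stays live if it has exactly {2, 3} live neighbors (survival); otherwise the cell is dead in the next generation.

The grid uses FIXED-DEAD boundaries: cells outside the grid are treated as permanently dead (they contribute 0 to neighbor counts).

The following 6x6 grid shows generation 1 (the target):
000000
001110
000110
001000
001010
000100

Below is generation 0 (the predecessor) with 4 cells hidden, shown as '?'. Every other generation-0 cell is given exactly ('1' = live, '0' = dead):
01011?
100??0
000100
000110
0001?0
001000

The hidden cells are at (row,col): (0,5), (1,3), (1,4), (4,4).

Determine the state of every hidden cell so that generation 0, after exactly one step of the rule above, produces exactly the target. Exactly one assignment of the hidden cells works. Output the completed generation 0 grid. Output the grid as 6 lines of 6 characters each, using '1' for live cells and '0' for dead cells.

Hidden generation-0 cells (in order): (0,5), (1,3), (1,4), (4,4).
A hidden cell only influences target cells in its own 3x3 neighborhood. Try each of the 2^4 = 16 assignments, step the completed generation 0 forward once under B3/S23, and compare with the target:
  (0,5)=0 (1,3)=0 (1,4)=0 (4,4)=0 -> step gives (3,3)='1' but target has '0' -> reject
  (0,5)=0 (1,3)=0 (1,4)=0 (4,4)=1 -> step reproduces the target at every cell -> ACCEPT
  (0,5)=0 (1,3)=0 (1,4)=1 (4,4)=0 -> step gives (0,3)='1' but target has '0' -> reject
  (0,5)=0 (1,3)=0 (1,4)=1 (4,4)=1 -> step gives (0,3)='1' but target has '0' -> reject
  (0,5)=0 (1,3)=1 (1,4)=0 (4,4)=0 -> step gives (0,2)='1' but target has '0' -> reject
  (0,5)=0 (1,3)=1 (1,4)=0 (4,4)=1 -> step gives (0,2)='1' but target has '0' -> reject
  (0,5)=0 (1,3)=1 (1,4)=1 (4,4)=0 -> step gives (0,2)='1' but target has '0' -> reject
  (0,5)=0 (1,3)=1 (1,4)=1 (4,4)=1 -> step gives (0,2)='1' but target has '0' -> reject
  (0,5)=1 (1,3)=0 (1,4)=0 (4,4)=0 -> step gives (0,4)='1' but target has '0' -> reject
  (0,5)=1 (1,3)=0 (1,4)=0 (4,4)=1 -> step gives (0,4)='1' but target has '0' -> reject
  (0,5)=1 (1,3)=0 (1,4)=1 (4,4)=0 -> step gives (0,3)='1' but target has '0' -> reject
  (0,5)=1 (1,3)=0 (1,4)=1 (4,4)=1 -> step gives (0,3)='1' but target has '0' -> reject
  (0,5)=1 (1,3)=1 (1,4)=0 (4,4)=0 -> step gives (0,2)='1' but target has '0' -> reject
  (0,5)=1 (1,3)=1 (1,4)=0 (4,4)=1 -> step gives (0,2)='1' but target has '0' -> reject
  (0,5)=1 (1,3)=1 (1,4)=1 (4,4)=0 -> step gives (0,2)='1' but target has '0' -> reject
  (0,5)=1 (1,3)=1 (1,4)=1 (4,4)=1 -> step gives (0,2)='1' but target has '0' -> reject
Unique solution: (0,5)=dead, (1,3)=dead, (1,4)=dead, (4,4)=live.
Check: live-neighbor counts of every cell in the completed generation 0:
212111
123331
112231
003442
013432
011321
Applying B3/S23 to generation 0 with these counts gives:
000000
001110
000110
001000
001010
000100
which matches the target exactly.

Answer: 010110
100000
000100
000110
000110
001000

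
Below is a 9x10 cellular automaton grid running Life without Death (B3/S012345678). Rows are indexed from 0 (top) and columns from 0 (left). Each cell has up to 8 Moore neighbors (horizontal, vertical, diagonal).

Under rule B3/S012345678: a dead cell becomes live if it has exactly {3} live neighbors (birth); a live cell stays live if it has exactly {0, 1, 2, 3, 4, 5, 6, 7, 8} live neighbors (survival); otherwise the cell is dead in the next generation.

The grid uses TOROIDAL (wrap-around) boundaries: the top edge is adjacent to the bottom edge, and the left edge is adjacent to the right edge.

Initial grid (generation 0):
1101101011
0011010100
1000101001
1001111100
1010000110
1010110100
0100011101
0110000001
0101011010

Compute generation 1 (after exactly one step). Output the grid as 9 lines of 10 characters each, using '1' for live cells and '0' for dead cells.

Simulating step by step:
Generation 0 (given above): 43 live cells
Generation 1: 50 live cells
(generation 1 grid is the final answer)

Answer: 1101101011
0011010100
1110101011
1001111100
1010000110
1011110100
0101111101
0110100001
0101011010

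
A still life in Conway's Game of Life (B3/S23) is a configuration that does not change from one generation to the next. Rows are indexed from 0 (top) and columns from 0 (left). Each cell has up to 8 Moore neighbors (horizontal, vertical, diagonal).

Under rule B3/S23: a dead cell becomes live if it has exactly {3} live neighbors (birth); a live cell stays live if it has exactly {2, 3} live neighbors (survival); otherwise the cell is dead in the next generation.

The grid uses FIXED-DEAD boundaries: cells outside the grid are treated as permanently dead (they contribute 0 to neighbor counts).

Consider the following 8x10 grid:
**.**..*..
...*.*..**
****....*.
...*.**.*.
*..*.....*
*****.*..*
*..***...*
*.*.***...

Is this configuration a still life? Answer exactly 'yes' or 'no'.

Answer: no

Derivation:
Compute generation 1 and compare to generation 0 (given above):
Generation 1:
..***...*.
.......***
.*.*.**.*.
*..*...***
*.....****
*.......**
*.........
.*....*...
Cell (0,0) differs: gen0=1 vs gen1=0 -> NOT a still life.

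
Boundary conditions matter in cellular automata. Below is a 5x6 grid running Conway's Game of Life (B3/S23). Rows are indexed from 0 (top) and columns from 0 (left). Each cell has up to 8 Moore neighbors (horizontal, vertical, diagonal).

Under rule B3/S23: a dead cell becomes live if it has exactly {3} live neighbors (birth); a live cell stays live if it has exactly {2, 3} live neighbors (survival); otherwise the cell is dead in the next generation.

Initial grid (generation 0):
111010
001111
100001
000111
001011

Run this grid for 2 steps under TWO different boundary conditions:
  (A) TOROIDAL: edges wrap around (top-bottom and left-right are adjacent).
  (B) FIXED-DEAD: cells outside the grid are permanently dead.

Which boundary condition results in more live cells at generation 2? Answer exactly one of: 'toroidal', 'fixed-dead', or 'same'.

Under TOROIDAL boundary, generation 2:
010000
000000
011100
011100
000000
Population = 7

Under FIXED-DEAD boundary, generation 2:
011111
001011
011100
000000
000000
Population = 11

Comparison: toroidal=7, fixed-dead=11 -> fixed-dead

Answer: fixed-dead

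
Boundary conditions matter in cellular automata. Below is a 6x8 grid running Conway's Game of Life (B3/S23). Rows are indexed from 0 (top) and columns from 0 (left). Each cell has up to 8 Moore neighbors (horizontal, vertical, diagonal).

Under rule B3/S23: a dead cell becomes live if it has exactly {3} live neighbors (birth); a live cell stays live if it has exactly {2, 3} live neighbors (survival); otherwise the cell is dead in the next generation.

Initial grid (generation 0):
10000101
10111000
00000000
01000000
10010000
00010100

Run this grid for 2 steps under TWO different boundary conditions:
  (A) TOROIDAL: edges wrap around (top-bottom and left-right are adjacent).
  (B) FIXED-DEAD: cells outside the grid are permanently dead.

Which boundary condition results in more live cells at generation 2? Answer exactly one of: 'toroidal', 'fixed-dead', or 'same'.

Under TOROIDAL boundary, generation 2:
00111100
00001100
01011000
01000000
00000001
00110000
Population = 13

Under FIXED-DEAD boundary, generation 2:
00011000
11000000
01011000
01000000
00010000
00010000
Population = 10

Comparison: toroidal=13, fixed-dead=10 -> toroidal

Answer: toroidal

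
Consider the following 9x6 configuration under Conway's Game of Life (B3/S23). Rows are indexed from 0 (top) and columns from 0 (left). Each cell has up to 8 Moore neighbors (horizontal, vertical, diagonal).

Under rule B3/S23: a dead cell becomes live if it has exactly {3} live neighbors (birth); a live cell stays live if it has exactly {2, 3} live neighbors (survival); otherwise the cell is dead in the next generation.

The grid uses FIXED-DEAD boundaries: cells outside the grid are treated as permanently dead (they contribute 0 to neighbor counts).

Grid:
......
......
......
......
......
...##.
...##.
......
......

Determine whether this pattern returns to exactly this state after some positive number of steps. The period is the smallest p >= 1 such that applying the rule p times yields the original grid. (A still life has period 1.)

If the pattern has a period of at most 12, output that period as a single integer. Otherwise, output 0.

Answer: 1

Derivation:
Simulating and comparing each generation to the original:
Gen 0 (original, given above): 4 live cells
Gen 1: 4 live cells, MATCHES original -> period = 1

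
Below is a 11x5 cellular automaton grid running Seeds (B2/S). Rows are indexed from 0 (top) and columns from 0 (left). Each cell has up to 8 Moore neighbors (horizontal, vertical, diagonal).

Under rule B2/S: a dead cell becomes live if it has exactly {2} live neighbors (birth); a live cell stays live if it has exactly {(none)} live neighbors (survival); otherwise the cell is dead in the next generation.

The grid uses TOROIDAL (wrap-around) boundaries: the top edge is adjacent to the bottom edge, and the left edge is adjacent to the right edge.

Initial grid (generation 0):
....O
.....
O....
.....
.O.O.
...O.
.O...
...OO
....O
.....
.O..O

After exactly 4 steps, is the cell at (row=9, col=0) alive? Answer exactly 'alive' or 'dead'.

Simulating step by step:
Generation 0 (given above): 11 live cells
Generation 1: 17 live cells
...O.
O...O
.....
OOO.O
....O
OO..O
O....
..O..
O....
...OO
...O.
Generation 2: 13 live cells
O.O..
...O.
..O..
.....
.....
...O.
..OO.
O...O
.OO..
O.O..
.....
Generation 3: 13 live cells
.O.OO
....O
...O.
.....
.....
....O
OO...
.....
.....
...O.
O.OOO
Generation 4: 7 live cells
.....
.....
....O
.....
.....
.O...
....O
OO...
.....
OO...
.....

Cell (9,0) at generation 4: 1 -> alive

Answer: alive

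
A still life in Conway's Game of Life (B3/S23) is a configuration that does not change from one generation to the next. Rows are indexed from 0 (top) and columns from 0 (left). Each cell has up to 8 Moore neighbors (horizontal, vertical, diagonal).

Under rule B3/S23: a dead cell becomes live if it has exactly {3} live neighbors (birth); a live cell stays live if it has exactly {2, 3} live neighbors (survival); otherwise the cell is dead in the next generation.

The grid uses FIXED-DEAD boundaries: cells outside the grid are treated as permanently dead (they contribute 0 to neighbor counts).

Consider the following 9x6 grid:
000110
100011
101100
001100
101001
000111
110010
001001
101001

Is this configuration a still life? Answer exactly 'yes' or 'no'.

Compute generation 1 and compare to generation 0 (given above):
Generation 1:
000111
011001
001000
000010
011001
101101
011000
101111
010000
Cell (0,5) differs: gen0=0 vs gen1=1 -> NOT a still life.

Answer: no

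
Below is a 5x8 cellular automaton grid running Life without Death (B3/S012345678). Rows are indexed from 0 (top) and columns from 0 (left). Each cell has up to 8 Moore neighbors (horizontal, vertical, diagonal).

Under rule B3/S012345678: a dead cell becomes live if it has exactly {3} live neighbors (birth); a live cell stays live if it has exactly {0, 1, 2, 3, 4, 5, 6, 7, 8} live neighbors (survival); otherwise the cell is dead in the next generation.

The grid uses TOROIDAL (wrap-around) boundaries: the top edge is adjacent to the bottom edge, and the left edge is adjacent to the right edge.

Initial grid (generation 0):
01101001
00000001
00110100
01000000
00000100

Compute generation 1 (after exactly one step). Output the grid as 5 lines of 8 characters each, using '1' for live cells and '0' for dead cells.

Answer: 11101011
11001011
00110100
01101000
11100100

Derivation:
Simulating step by step:
Generation 0 (given above): 10 live cells
Generation 1: 21 live cells
(generation 1 grid is the final answer)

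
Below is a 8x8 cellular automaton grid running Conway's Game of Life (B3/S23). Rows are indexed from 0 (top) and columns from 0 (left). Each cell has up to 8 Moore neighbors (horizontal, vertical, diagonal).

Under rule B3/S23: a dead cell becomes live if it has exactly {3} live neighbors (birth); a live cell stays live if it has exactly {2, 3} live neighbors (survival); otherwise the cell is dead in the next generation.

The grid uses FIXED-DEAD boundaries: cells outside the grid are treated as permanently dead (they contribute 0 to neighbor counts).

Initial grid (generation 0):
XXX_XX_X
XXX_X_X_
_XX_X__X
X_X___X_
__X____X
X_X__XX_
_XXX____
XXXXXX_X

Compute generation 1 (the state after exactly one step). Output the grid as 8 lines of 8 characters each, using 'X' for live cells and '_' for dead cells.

Answer: X_X_XXX_
____X_XX
______XX
__X___XX
__XX_X_X
______X_
________
X___X___

Derivation:
Simulating step by step:
Generation 0 (given above): 34 live cells
Generation 1: 20 live cells
(generation 1 grid is the final answer)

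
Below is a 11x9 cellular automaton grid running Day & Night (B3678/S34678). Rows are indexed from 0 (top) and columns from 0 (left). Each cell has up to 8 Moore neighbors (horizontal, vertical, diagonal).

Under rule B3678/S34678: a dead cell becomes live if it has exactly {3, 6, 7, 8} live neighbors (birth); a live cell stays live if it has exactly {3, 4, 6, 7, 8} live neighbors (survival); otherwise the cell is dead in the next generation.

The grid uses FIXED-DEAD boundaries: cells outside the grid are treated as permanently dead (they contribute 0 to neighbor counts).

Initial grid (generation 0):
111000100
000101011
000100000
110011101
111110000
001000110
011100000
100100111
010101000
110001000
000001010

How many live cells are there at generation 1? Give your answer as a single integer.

Simulating step by step:
Generation 0 (given above): 39 live cells
Generation 1: 29 live cells
000000010
010010100
001000001
110011000
101110000
111110000
011100001
001100000
010000010
001000000
000000100
Population at generation 1: 29

Answer: 29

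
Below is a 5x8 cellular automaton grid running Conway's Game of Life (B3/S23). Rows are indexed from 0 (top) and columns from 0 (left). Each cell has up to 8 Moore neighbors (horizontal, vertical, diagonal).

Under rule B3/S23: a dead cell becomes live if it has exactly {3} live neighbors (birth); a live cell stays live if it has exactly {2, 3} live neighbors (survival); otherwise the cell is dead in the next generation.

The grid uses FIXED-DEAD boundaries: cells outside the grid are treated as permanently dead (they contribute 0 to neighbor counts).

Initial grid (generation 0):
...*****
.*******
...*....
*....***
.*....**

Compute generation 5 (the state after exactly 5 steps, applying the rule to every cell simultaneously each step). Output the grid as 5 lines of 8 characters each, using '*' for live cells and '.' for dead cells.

Answer: ........
........
........
........
........

Derivation:
Simulating step by step:
Generation 0 (given above): 20 live cells
Generation 1: 8 live cells
.......*
.......*
.*.*....
.....*.*
.....*.*
Generation 2: 2 live cells
........
........
......*.
....*...
........
Generation 3: 0 live cells
........
........
........
........
........
Generation 4: 0 live cells
........
........
........
........
........
Generation 5: 0 live cells
(generation 5 grid is the final answer)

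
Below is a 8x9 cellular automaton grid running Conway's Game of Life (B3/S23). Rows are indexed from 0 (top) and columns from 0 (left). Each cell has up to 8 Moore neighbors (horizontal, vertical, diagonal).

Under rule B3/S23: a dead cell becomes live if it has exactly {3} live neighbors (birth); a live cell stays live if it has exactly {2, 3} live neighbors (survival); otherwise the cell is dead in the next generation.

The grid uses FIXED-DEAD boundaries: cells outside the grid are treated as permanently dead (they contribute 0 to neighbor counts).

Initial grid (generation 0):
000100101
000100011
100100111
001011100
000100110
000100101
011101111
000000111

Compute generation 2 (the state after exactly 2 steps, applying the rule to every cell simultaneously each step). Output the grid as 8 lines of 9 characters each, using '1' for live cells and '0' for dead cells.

Answer: 000100000
001010000
010000000
010010000
001010000
000000000
001001000
001001000

Derivation:
Simulating step by step:
Generation 0 (given above): 31 live cells
Generation 1: 21 live cells
000000001
001110000
001100001
001010001
001100000
000100001
001111000
001001001
Generation 2: 12 live cells
(generation 2 grid is the final answer)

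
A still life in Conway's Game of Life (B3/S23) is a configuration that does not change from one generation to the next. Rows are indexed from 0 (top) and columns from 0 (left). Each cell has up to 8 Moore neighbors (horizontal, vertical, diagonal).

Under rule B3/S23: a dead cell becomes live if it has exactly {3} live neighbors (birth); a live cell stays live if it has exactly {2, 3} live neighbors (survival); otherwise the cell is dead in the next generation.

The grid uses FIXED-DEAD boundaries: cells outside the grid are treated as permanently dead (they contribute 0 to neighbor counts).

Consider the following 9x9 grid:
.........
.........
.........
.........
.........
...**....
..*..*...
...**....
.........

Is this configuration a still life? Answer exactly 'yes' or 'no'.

Compute generation 1 and compare to generation 0 (given above):
Generation 1:
.........
.........
.........
.........
.........
...**....
..*..*...
...**....
.........
The grids are IDENTICAL -> still life.

Answer: yes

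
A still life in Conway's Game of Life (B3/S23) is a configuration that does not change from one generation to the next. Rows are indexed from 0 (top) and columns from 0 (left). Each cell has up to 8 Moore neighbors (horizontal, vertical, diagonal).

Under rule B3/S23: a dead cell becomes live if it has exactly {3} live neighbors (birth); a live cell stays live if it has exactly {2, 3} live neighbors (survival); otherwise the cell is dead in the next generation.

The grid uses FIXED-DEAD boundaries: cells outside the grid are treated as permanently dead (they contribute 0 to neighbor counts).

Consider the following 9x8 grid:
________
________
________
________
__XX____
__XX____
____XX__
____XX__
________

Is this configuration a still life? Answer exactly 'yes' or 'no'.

Answer: no

Derivation:
Compute generation 1 and compare to generation 0 (given above):
Generation 1:
________
________
________
________
__XX____
__X_____
_____X__
____XX__
________
Cell (5,3) differs: gen0=1 vs gen1=0 -> NOT a still life.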